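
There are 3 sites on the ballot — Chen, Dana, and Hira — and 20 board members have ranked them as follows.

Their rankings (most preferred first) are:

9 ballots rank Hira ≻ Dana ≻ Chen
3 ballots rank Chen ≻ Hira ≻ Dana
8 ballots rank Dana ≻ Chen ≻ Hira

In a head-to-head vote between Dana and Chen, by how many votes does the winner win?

14

Ballots ranking Dana above Chen: 9+8 = 17.
Ballots ranking Chen above Dana: 3.
Dana wins 17–3, a margin of 14.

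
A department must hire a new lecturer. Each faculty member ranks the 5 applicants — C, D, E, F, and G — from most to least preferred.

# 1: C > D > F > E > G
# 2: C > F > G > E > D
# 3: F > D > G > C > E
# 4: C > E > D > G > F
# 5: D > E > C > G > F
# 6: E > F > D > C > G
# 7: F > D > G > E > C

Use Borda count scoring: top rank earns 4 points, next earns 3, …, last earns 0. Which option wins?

Borda scores:
  C: 4 + 4 + 1 + 4 + 2 + 1 + 0 = 16
  D: 3 + 0 + 3 + 2 + 4 + 2 + 3 = 17
  E: 1 + 1 + 0 + 3 + 3 + 4 + 1 = 13
  F: 2 + 3 + 4 + 0 + 0 + 3 + 4 = 16
  G: 0 + 2 + 2 + 1 + 1 + 0 + 2 = 8
D has the highest total.

D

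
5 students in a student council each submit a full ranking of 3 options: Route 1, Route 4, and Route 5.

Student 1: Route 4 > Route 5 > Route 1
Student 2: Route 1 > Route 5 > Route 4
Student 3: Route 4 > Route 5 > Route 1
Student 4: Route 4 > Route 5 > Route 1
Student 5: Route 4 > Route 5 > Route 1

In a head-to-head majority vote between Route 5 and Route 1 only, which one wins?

Route 5

Ballots ranking Route 5 above Route 1: 4.
Ballots ranking Route 1 above Route 5: 1.
Route 5 wins the head-to-head, 4–1.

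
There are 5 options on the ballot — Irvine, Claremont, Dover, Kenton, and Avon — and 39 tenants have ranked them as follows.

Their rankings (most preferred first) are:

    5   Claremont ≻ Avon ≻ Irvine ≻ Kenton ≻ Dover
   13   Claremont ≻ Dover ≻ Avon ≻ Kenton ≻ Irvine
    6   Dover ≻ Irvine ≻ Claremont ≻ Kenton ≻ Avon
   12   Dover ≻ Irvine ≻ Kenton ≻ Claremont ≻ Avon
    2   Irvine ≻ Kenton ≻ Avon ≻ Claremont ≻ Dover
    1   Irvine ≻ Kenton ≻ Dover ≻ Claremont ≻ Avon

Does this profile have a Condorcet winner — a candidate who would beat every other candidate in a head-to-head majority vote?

Head-to-head results (39 voters total):
Irvine vs Claremont: Irvine wins 21–18.
Irvine vs Dover: Dover wins 31–8.
Irvine vs Kenton: Irvine wins 26–13.
Irvine vs Avon: Irvine wins 21–18.
Claremont vs Dover: Claremont wins 20–19.
Claremont vs Kenton: Claremont wins 24–15.
Claremont vs Avon: Claremont wins 37–2.
Dover vs Kenton: Dover wins 31–8.
Dover vs Avon: Dover wins 32–7.
Kenton vs Avon: Kenton wins 21–18.
No candidate beats all others: Irvine beats Claremont beats Dover beats Irvine, a majority cycle.

No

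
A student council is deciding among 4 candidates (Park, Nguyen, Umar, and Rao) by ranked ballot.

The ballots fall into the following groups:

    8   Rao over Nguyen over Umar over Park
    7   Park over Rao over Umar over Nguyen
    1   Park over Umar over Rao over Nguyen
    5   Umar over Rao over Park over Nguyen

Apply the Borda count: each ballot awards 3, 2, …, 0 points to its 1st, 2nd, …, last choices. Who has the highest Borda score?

Borda scores:
  Park: 8·0 + 7·3 + 3 + 5·1 = 29
  Nguyen: 8·2 + 7·0 + 0 + 5·0 = 16
  Umar: 8·1 + 7·1 + 2 + 5·3 = 32
  Rao: 8·3 + 7·2 + 1 + 5·2 = 49
Rao has the highest total.

Rao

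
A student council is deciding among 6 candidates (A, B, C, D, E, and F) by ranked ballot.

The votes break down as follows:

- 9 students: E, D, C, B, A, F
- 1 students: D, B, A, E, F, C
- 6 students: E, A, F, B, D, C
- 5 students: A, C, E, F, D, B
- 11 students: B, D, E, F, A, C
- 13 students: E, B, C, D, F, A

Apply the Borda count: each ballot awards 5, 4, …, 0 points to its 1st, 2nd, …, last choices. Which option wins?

Borda scores:
  A: 9·1 + 3 + 6·4 + 5·5 + 11·1 + 13·0 = 72
  B: 9·2 + 4 + 6·2 + 5·0 + 11·5 + 13·4 = 141
  C: 9·3 + 0 + 6·0 + 5·4 + 11·0 + 13·3 = 86
  D: 9·4 + 5 + 6·1 + 5·1 + 11·4 + 13·2 = 122
  E: 9·5 + 2 + 6·5 + 5·3 + 11·3 + 13·5 = 190
  F: 9·0 + 1 + 6·3 + 5·2 + 11·2 + 13·1 = 64
E has the highest total.

E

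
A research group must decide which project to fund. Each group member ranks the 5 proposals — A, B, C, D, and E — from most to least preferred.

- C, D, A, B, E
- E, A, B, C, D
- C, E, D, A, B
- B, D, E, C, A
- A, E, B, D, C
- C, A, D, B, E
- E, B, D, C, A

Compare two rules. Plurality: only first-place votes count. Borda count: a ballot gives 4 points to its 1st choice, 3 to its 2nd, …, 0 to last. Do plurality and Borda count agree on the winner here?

Plurality first-place counts: A 1, B 1, C 3, D 0, E 2 → C.
Borda totals: A 13, B 13, C 15, D 13, E 16 → E.
The two rules disagree: plurality picks C, Borda picks E.

No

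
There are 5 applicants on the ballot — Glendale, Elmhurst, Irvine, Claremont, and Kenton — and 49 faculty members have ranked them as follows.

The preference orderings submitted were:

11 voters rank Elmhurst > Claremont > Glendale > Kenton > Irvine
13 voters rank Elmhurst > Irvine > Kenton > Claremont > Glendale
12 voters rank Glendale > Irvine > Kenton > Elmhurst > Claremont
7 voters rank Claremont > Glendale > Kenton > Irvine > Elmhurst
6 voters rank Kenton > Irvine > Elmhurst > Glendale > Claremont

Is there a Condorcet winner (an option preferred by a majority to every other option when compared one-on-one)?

No

Head-to-head results (49 voters total):
Glendale vs Elmhurst: Elmhurst wins 30–19.
Glendale vs Irvine: Glendale wins 30–19.
Glendale vs Claremont: Claremont wins 31–18.
Glendale vs Kenton: Glendale wins 30–19.
Elmhurst vs Irvine: Irvine wins 25–24.
Elmhurst vs Claremont: Elmhurst wins 42–7.
Elmhurst vs Kenton: Kenton wins 25–24.
Irvine vs Claremont: Irvine wins 31–18.
Irvine vs Kenton: Irvine wins 25–24.
Claremont vs Kenton: Kenton wins 31–18.
No candidate beats all others: Glendale beats Irvine beats Elmhurst beats Glendale, a majority cycle.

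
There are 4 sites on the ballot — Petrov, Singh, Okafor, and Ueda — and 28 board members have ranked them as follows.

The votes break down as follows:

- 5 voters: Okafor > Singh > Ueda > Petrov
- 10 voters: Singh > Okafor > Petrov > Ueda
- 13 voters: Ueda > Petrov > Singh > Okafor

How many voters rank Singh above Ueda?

Ballots ranking Singh above Ueda: 5+10 = 15.
Ballots ranking Ueda above Singh: 13.
So 15 of 28 voters prefer Singh to Ueda.

15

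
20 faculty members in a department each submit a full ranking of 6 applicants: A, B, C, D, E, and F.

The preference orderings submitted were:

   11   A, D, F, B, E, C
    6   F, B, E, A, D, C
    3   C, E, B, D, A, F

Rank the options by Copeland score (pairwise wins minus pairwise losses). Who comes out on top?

A

Pairwise results:
  A vs B: A wins 11–9.
  A vs C: A wins 17–3.
  A vs D: A wins 17–3.
  A vs E: A wins 11–9.
  A vs F: A wins 14–6.
  B vs C: B wins 17–3.
  B vs D: D wins 11–9.
  B vs E: B wins 17–3.
  B vs F: F wins 17–3.
  C vs D: D wins 17–3.
  C vs E: E wins 17–3.
  C vs F: F wins 17–3.
  D vs E: D wins 11–9.
  D vs F: D wins 14–6.
  E vs F: F wins 17–3.
Copeland scores (wins − losses):
  A: 5 − 0 = 5
  B: 2 − 3 = -1
  C: 0 − 5 = -5
  D: 4 − 1 = 3
  E: 1 − 4 = -3
  F: 3 − 2 = 1
A has the best Copeland score.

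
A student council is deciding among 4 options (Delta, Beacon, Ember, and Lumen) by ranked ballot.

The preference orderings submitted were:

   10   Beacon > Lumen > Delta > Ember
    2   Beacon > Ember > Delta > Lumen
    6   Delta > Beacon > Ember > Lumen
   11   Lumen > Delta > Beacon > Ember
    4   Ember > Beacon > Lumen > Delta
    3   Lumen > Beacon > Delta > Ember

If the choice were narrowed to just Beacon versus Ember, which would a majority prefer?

Beacon

Ballots ranking Beacon above Ember: 10+2+6+11+3 = 32.
Ballots ranking Ember above Beacon: 4.
Beacon wins the head-to-head, 32–4.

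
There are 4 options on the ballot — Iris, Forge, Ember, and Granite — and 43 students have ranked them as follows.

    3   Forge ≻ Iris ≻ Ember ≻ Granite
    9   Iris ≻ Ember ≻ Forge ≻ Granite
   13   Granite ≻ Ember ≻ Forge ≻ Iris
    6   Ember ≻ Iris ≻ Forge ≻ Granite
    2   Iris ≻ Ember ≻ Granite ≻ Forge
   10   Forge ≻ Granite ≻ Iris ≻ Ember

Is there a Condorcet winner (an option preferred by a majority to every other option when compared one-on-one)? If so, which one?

Head-to-head results (43 voters total):
Iris vs Forge: Forge wins 26–17.
Iris vs Ember: Iris wins 24–19.
Iris vs Granite: Granite wins 23–20.
Forge vs Ember: Ember wins 30–13.
Forge vs Granite: Forge wins 28–15.
Ember vs Granite: Granite wins 23–20.
No candidate beats all others: Iris beats Ember beats Forge beats Iris, a majority cycle.

No Condorcet winner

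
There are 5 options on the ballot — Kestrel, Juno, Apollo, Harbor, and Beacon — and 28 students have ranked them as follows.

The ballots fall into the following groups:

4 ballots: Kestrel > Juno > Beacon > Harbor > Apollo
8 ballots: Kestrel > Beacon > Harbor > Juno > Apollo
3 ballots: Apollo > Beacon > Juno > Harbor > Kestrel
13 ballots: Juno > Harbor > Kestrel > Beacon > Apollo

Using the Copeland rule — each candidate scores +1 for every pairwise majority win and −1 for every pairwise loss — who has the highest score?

Juno

Pairwise results:
  Kestrel vs Juno: Juno wins 16–12.
  Kestrel vs Apollo: Kestrel wins 25–3.
  Kestrel vs Harbor: Harbor wins 16–12.
  Kestrel vs Beacon: Kestrel wins 25–3.
  Juno vs Apollo: Juno wins 25–3.
  Juno vs Harbor: Juno wins 20–8.
  Juno vs Beacon: Juno wins 17–11.
  Apollo vs Harbor: Harbor wins 25–3.
  Apollo vs Beacon: Beacon wins 25–3.
  Harbor vs Beacon: Beacon wins 15–13.
Copeland scores (wins − losses):
  Kestrel: 2 − 2 = 0
  Juno: 4 − 0 = 4
  Apollo: 0 − 4 = -4
  Harbor: 2 − 2 = 0
  Beacon: 2 − 2 = 0
Juno has the best Copeland score.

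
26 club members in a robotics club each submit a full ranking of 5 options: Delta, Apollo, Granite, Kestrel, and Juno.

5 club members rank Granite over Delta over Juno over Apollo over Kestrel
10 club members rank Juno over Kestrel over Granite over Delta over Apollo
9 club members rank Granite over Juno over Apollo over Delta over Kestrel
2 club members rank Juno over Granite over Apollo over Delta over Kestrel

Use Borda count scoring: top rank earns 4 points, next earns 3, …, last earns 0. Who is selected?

Juno

Borda scores:
  Delta: 5·3 + 10·1 + 9·1 + 2·1 = 36
  Apollo: 5·1 + 10·0 + 9·2 + 2·2 = 27
  Granite: 5·4 + 10·2 + 9·4 + 2·3 = 82
  Kestrel: 5·0 + 10·3 + 9·0 + 2·0 = 30
  Juno: 5·2 + 10·4 + 9·3 + 2·4 = 85
Juno has the highest total.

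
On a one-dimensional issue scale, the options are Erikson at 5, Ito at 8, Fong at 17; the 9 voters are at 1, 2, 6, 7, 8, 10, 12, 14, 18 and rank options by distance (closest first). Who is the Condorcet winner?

Ito

With single-peaked preferences on a line, the Condorcet winner is the candidate closest to the median voter.
The median voter (position 8) is closest to Ito at 8.
Check: Ito vs Erikson — voters closer to Ito: 6 of 9.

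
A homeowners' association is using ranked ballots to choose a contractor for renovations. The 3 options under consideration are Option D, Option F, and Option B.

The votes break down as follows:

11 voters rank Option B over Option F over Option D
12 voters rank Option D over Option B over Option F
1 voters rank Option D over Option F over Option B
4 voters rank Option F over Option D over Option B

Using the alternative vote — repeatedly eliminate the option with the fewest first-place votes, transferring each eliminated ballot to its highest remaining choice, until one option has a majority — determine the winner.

Round 1: Option D 13, Option B 11, Option F 4. Option F has the fewest and is eliminated.
Round 2: Option D 17, Option B 11. Option D has a majority.

Option D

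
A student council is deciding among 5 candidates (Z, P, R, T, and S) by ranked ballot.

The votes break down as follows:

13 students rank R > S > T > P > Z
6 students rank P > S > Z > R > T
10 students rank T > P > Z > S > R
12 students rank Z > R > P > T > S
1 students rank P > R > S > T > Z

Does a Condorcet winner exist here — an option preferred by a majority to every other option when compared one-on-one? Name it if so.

There is no Condorcet winner

Head-to-head results (42 voters total):
Z vs P: P wins 30–12.
Z vs R: Z wins 28–14.
Z vs T: T wins 24–18.
Z vs S: Z wins 22–20.
P vs R: R wins 25–17.
P vs T: T wins 23–19.
P vs S: P wins 29–13.
R vs T: R wins 32–10.
R vs S: R wins 26–16.
T vs S: T wins 22–20.
No candidate beats all others: Z beats R beats P beats Z, a majority cycle.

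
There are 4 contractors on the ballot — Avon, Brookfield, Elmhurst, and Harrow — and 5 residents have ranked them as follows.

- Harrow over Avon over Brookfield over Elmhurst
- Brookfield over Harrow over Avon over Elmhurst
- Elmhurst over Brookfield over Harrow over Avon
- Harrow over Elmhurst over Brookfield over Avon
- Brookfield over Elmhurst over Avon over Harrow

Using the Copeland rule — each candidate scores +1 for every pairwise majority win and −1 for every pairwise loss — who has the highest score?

Brookfield

Pairwise results:
  Avon vs Brookfield: Brookfield wins 4–1.
  Avon vs Elmhurst: Elmhurst wins 3–2.
  Avon vs Harrow: Harrow wins 4–1.
  Brookfield vs Elmhurst: Brookfield wins 3–2.
  Brookfield vs Harrow: Brookfield wins 3–2.
  Elmhurst vs Harrow: Harrow wins 3–2.
Copeland scores (wins − losses):
  Avon: 0 − 3 = -3
  Brookfield: 3 − 0 = 3
  Elmhurst: 1 − 2 = -1
  Harrow: 2 − 1 = 1
Brookfield has the best Copeland score.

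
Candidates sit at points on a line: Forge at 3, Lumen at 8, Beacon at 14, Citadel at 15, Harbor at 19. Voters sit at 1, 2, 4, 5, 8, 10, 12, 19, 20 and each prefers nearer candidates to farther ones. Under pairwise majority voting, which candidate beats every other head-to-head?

With single-peaked preferences on a line, the Condorcet winner is the candidate closest to the median voter.
The median voter (position 8) is closest to Lumen at 8.
Check: Lumen vs Citadel — voters closer to Lumen: 6 of 9.

Lumen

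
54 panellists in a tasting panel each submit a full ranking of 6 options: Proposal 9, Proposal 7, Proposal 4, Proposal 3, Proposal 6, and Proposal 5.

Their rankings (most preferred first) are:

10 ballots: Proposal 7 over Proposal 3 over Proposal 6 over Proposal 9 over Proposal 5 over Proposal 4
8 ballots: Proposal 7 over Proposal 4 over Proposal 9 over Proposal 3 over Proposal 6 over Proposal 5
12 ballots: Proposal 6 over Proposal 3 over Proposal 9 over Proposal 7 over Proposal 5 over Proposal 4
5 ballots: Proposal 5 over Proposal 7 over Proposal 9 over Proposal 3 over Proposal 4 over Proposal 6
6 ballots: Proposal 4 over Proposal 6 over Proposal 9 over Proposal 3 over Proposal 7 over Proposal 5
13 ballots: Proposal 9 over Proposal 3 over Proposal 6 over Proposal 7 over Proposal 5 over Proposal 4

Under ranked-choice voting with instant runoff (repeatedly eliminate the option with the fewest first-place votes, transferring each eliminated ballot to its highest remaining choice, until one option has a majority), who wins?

Proposal 6

Round 1: Proposal 7 18, Proposal 9 13, Proposal 6 12, Proposal 4 6, Proposal 5 5, Proposal 3 0. Proposal 3 has the fewest and is eliminated.
Round 2: Proposal 7 18, Proposal 9 13, Proposal 6 12, Proposal 4 6, Proposal 5 5. Proposal 5 has the fewest and is eliminated.
Round 3: Proposal 7 23, Proposal 9 13, Proposal 6 12, Proposal 4 6. Proposal 4 has the fewest and is eliminated.
Round 4: Proposal 7 23, Proposal 6 18, Proposal 9 13. Proposal 9 has the fewest and is eliminated.
Round 5: Proposal 6 31, Proposal 7 23. Proposal 6 has a majority.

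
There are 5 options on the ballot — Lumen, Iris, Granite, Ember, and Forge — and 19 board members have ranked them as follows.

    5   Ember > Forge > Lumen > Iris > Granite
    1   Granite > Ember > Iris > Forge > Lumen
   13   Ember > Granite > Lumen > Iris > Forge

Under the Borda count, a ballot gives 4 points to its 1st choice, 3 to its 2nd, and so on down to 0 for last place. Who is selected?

Borda scores:
  Lumen: 5·2 + 0 + 13·2 = 36
  Iris: 5·1 + 2 + 13·1 = 20
  Granite: 5·0 + 4 + 13·3 = 43
  Ember: 5·4 + 3 + 13·4 = 75
  Forge: 5·3 + 1 + 13·0 = 16
Ember has the highest total.

Ember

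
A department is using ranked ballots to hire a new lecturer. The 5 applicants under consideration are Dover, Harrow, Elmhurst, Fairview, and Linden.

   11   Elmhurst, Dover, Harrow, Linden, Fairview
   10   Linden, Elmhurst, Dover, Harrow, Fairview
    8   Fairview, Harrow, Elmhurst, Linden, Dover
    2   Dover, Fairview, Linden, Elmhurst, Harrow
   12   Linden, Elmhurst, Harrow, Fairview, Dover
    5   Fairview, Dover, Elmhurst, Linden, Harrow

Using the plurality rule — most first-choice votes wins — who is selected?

First-place vote totals:
  Dover: 2
  Harrow: 0
  Elmhurst: 11
  Fairview: 13
  Linden: 22
Linden has the most first-place votes.

Linden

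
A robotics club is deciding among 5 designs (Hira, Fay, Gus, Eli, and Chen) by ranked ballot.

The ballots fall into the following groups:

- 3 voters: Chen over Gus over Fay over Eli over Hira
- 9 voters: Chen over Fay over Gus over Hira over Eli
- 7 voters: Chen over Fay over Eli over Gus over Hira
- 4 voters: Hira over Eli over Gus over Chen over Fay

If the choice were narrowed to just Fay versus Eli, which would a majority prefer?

Ballots ranking Fay above Eli: 3+9+7 = 19.
Ballots ranking Eli above Fay: 4.
Fay wins the head-to-head, 19–4.

Fay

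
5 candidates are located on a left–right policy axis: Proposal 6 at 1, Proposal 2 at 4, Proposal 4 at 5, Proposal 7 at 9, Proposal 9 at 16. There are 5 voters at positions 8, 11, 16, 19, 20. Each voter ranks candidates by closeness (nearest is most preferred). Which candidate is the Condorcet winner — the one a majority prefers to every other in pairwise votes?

Proposal 9

With single-peaked preferences on a line, the Condorcet winner is the candidate closest to the median voter.
The median voter (position 16) is closest to Proposal 9 at 16.
Check: Proposal 9 vs Proposal 2 — voters closer to Proposal 9: 4 of 5.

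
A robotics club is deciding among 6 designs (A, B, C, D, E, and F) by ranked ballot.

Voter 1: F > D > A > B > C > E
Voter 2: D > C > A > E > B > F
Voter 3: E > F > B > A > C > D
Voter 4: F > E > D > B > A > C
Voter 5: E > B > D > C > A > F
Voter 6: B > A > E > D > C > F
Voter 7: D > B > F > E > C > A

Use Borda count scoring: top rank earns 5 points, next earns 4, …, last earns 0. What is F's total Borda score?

17

Borda scores:
  A: 3 + 3 + 2 + 1 + 1 + 4 + 0 = 14
  B: 2 + 1 + 3 + 2 + 4 + 5 + 4 = 21
  C: 1 + 4 + 1 + 0 + 2 + 1 + 1 = 10
  D: 4 + 5 + 0 + 3 + 3 + 2 + 5 = 22
  E: 0 + 2 + 5 + 4 + 5 + 3 + 2 = 21
  F: 5 + 0 + 4 + 5 + 0 + 0 + 3 = 17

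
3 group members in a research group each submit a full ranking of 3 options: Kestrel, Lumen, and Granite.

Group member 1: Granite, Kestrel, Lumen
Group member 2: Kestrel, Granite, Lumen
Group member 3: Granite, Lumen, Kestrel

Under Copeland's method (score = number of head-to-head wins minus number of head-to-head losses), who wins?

Granite

Pairwise results:
  Kestrel vs Lumen: Kestrel wins 2–1.
  Kestrel vs Granite: Granite wins 2–1.
  Lumen vs Granite: Granite wins 3–0.
Copeland scores (wins − losses):
  Kestrel: 1 − 1 = 0
  Lumen: 0 − 2 = -2
  Granite: 2 − 0 = 2
Granite has the best Copeland score.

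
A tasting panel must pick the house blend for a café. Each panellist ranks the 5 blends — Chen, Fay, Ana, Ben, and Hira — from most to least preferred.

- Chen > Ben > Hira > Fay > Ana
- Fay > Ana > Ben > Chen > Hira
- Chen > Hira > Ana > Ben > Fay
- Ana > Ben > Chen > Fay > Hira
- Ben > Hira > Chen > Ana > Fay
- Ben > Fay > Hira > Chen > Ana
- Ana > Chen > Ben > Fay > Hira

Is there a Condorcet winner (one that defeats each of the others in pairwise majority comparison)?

Head-to-head results (7 voters total):
Chen vs Fay: Chen wins 5–2.
Chen vs Ana: Chen wins 4–3.
Chen vs Ben: Ben wins 4–3.
Chen vs Hira: Chen wins 5–2.
Fay vs Ana: Ana wins 4–3.
Fay vs Ben: Ben wins 6–1.
Fay vs Hira: Fay wins 4–3.
Ana vs Ben: Ana wins 4–3.
Ana vs Hira: Hira wins 4–3.
Ben vs Hira: Ben wins 6–1.
No candidate beats all others: Chen beats Ana beats Ben beats Chen, a majority cycle.

No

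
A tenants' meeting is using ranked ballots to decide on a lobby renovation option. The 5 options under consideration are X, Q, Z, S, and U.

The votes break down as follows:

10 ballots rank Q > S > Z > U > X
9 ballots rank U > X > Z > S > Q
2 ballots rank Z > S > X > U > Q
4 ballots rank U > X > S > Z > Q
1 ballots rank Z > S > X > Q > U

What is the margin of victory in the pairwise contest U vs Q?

Ballots ranking U above Q: 9+2+4 = 15.
Ballots ranking Q above U: 10+1 = 11.
U wins 15–11, a margin of 4.

4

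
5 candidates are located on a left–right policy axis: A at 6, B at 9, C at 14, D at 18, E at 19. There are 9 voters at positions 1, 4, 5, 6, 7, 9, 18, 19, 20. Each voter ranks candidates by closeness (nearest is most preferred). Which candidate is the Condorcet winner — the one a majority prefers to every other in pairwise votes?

With single-peaked preferences on a line, the Condorcet winner is the candidate closest to the median voter.
The median voter (position 7) is closest to A at 6.
Check: A vs B — voters closer to A: 5 of 9.

A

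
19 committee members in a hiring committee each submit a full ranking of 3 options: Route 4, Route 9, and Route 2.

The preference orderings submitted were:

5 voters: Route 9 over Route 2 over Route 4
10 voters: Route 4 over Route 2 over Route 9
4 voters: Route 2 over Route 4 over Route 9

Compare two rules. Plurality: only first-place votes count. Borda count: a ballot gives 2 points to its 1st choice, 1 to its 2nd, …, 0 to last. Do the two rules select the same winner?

Yes

Plurality first-place counts: Route 4 10, Route 9 5, Route 2 4 → Route 4.
Borda totals: Route 4 24, Route 9 10, Route 2 23 → Route 4.
The two rules agree on Route 4.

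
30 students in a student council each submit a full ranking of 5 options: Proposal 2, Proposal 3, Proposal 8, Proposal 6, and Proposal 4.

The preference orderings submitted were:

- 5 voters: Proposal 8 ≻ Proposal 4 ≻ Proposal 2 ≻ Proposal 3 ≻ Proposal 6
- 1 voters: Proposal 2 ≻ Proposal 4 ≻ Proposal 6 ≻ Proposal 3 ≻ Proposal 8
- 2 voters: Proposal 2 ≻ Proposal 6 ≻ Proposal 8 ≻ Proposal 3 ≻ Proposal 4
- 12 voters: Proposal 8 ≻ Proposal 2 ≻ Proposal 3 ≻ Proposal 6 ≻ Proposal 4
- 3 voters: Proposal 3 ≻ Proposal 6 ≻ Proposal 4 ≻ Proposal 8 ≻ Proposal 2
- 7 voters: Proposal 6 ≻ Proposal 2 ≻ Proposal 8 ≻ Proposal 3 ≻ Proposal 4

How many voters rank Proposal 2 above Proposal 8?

10

Ballots ranking Proposal 2 above Proposal 8: 1+2+7 = 10.
Ballots ranking Proposal 8 above Proposal 2: 5+12+3 = 20.
So 10 of 30 voters prefer Proposal 2 to Proposal 8.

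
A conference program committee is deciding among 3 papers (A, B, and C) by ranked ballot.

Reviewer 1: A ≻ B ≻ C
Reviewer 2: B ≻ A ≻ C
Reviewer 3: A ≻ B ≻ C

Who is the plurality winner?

First-place vote totals:
  A: 2
  B: 1
  C: 0
A has the most first-place votes.

A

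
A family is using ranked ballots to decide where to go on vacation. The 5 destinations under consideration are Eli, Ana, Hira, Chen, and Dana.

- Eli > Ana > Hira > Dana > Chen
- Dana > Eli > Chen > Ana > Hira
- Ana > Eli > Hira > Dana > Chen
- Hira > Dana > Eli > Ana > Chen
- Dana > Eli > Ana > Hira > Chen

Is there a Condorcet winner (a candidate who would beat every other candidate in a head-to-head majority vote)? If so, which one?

No Condorcet winner

Head-to-head results (5 voters total):
Eli vs Ana: Eli wins 4–1.
Eli vs Hira: Eli wins 4–1.
Eli vs Chen: Eli wins 5–0.
Eli vs Dana: Dana wins 3–2.
Ana vs Hira: Ana wins 4–1.
Ana vs Chen: Ana wins 4–1.
Ana vs Dana: Dana wins 3–2.
Hira vs Chen: Hira wins 4–1.
Hira vs Dana: Hira wins 3–2.
Chen vs Dana: Dana wins 5–0.
No candidate beats all others: Eli beats Hira beats Dana beats Eli, a majority cycle.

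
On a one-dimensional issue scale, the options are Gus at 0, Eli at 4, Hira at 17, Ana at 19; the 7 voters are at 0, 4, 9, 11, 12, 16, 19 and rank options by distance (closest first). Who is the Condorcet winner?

With single-peaked preferences on a line, the Condorcet winner is the candidate closest to the median voter.
The median voter (position 11) is closest to Hira at 17.
Check: Hira vs Eli — voters closer to Hira: 4 of 7.

Hira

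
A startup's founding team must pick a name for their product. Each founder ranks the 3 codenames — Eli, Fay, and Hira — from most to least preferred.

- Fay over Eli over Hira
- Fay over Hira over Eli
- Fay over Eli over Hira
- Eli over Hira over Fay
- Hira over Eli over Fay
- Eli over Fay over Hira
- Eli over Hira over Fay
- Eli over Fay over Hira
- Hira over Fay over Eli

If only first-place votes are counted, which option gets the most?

First-place vote totals:
  Eli: 4
  Fay: 3
  Hira: 2
Eli has the most first-place votes.

Eli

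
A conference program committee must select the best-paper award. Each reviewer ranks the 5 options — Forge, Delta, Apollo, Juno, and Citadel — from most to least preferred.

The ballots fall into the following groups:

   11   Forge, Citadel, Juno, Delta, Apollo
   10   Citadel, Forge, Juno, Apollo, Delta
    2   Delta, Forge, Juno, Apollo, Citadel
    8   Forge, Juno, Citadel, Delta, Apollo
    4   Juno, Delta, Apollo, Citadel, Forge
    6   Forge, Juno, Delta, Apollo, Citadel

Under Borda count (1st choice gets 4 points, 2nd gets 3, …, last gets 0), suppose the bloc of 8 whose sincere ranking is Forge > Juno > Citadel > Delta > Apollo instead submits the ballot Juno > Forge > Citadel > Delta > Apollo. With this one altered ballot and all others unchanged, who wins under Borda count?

Forge

Borda totals with the altered ballot: Forge 128, Delta 51, Apollo 26, Juno 112, Citadel 93.
The winner is unchanged: still Forge.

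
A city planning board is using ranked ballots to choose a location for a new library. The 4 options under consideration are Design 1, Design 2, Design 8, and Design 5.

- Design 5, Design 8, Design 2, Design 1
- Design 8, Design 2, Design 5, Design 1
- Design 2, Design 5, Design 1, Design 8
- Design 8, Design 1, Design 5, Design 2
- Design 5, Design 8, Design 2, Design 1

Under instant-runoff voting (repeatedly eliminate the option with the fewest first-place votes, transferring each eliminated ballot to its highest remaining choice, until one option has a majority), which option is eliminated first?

Design 1

Round 1: Design 8 2, Design 5 2, Design 2 1, Design 1 0. Design 1 has the fewest and is eliminated.
Round 2: Design 8 2, Design 5 2, Design 2 1. Design 2 has the fewest and is eliminated.
Round 3: Design 5 3, Design 8 2. Design 5 has a majority.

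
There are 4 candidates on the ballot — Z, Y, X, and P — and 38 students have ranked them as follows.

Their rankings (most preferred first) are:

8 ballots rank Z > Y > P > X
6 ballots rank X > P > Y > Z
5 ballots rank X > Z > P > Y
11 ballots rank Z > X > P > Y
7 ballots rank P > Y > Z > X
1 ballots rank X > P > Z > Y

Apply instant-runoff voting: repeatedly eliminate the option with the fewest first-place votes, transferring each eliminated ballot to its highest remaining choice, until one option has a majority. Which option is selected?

Z

Round 1: Z 19, X 12, P 7, Y 0. Y has the fewest and is eliminated.
Round 2: Z 19, X 12, P 7. P has the fewest and is eliminated.
Round 3: Z 26, X 12. Z has a majority.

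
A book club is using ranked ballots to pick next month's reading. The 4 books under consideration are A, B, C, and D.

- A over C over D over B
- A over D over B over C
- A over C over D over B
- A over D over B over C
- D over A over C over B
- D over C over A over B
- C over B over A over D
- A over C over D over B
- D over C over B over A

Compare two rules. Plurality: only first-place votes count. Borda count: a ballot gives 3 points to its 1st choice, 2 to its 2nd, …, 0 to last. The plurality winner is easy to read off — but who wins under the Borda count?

Plurality first-place counts: A 5, B 0, C 1, D 3 → A.
Borda totals: A 19, B 5, C 14, D 16 → A.

A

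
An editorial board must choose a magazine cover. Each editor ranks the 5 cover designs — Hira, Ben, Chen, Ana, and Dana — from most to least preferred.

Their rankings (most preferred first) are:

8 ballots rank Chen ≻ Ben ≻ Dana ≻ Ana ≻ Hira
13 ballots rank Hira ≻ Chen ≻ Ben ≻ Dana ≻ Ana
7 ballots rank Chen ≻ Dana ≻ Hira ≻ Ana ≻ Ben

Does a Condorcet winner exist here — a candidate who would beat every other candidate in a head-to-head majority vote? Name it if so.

Head-to-head results (28 voters total):
Hira vs Ben: Hira wins 20–8.
Hira vs Chen: Chen wins 15–13.
Hira vs Ana: Hira wins 20–8.
Hira vs Dana: Dana wins 15–13.
Ben vs Chen: Chen wins 28–0.
Ben vs Ana: Ben wins 21–7.
Ben vs Dana: Ben wins 21–7.
Chen vs Ana: Chen wins 28–0.
Chen vs Dana: Chen wins 28–0.
Ana vs Dana: Dana wins 28–0.
Chen beats each rival — Hira (15–13), Ben (28–0), Ana (28–0), Dana (28–0) — so Chen is the Condorcet winner.

Chen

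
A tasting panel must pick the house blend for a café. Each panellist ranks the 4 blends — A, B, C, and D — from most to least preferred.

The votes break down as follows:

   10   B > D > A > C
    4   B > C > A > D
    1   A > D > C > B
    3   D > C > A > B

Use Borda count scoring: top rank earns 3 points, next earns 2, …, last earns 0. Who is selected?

Borda scores:
  A: 10·1 + 4·1 + 3 + 3·1 = 20
  B: 10·3 + 4·3 + 0 + 3·0 = 42
  C: 10·0 + 4·2 + 1 + 3·2 = 15
  D: 10·2 + 4·0 + 2 + 3·3 = 31
B has the highest total.

B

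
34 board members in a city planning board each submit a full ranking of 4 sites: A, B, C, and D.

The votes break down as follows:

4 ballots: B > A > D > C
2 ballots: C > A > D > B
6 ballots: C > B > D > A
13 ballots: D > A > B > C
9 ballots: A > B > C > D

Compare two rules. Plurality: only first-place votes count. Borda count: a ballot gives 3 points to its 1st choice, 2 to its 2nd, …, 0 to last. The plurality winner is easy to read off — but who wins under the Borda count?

Plurality first-place counts: A 9, B 4, C 8, D 13 → D.
Borda totals: A 65, B 55, C 33, D 51 → A.

A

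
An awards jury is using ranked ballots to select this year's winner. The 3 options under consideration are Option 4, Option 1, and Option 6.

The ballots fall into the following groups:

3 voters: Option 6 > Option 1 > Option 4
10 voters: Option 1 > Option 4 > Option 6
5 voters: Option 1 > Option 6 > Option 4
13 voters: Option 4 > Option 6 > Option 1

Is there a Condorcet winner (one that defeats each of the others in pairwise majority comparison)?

Head-to-head results (31 voters total):
Option 4 vs Option 1: Option 1 wins 18–13.
Option 4 vs Option 6: Option 4 wins 23–8.
Option 1 vs Option 6: Option 6 wins 16–15.
No candidate beats all others: Option 4 beats Option 6 beats Option 1 beats Option 4, a majority cycle.

No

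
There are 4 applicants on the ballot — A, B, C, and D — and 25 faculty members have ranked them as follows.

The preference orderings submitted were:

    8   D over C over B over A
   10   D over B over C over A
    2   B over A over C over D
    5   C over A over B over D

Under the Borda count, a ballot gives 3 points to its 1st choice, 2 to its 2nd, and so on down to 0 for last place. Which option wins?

D

Borda scores:
  A: 8·0 + 10·0 + 2·2 + 5·2 = 14
  B: 8·1 + 10·2 + 2·3 + 5·1 = 39
  C: 8·2 + 10·1 + 2·1 + 5·3 = 43
  D: 8·3 + 10·3 + 2·0 + 5·0 = 54
D has the highest total.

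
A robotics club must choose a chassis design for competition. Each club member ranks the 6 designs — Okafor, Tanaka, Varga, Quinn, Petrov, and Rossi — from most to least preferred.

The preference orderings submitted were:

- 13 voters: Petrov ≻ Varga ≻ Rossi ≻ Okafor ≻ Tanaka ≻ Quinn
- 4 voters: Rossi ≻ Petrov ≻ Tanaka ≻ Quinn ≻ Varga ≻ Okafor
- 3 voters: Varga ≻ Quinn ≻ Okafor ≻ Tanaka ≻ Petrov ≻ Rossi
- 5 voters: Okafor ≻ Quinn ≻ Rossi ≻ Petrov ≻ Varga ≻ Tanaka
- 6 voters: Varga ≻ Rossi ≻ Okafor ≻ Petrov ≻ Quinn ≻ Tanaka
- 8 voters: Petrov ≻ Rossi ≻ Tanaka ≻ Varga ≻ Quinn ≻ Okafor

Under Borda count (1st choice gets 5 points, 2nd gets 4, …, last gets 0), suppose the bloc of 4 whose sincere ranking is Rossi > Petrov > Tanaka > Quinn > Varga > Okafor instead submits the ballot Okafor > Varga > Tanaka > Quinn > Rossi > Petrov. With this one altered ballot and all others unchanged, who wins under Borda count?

Borda totals with the altered ballot: Okafor 98, Tanaka 55, Varga 134, Quinn 54, Petrov 130, Rossi 114.
The switch changes the winner from Petrov to Varga.

Varga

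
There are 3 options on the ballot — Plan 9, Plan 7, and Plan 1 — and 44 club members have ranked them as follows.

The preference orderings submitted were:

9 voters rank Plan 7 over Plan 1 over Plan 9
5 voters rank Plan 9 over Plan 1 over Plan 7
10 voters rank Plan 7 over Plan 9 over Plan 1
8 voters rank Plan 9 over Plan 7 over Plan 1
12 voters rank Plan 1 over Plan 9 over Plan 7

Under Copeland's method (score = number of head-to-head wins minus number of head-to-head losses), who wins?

Pairwise results:
  Plan 9 vs Plan 7: Plan 9 wins 25–19.
  Plan 9 vs Plan 1: Plan 9 wins 23–21.
  Plan 7 vs Plan 1: Plan 7 wins 27–17.
Copeland scores (wins − losses):
  Plan 9: 2 − 0 = 2
  Plan 7: 1 − 1 = 0
  Plan 1: 0 − 2 = -2
Plan 9 has the best Copeland score.

Plan 9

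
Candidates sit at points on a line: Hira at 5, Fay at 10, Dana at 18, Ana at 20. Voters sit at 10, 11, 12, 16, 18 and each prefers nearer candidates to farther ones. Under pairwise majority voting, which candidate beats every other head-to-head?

With single-peaked preferences on a line, the Condorcet winner is the candidate closest to the median voter.
The median voter (position 12) is closest to Fay at 10.
Check: Fay vs Ana — voters closer to Fay: 3 of 5.

Fay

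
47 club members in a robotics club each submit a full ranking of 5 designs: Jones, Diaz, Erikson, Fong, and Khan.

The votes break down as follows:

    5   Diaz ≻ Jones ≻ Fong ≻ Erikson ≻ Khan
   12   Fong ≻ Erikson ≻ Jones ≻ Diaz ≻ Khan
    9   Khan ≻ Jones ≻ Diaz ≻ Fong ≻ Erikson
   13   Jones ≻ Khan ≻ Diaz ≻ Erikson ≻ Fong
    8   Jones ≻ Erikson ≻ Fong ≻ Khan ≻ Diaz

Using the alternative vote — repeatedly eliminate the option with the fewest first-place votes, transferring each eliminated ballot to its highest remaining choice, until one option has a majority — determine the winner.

Jones

Round 1: Jones 21, Fong 12, Khan 9, Diaz 5, Erikson 0. Erikson has the fewest and is eliminated.
Round 2: Jones 21, Fong 12, Khan 9, Diaz 5. Diaz has the fewest and is eliminated.
Round 3: Jones 26, Fong 12, Khan 9. Jones has a majority.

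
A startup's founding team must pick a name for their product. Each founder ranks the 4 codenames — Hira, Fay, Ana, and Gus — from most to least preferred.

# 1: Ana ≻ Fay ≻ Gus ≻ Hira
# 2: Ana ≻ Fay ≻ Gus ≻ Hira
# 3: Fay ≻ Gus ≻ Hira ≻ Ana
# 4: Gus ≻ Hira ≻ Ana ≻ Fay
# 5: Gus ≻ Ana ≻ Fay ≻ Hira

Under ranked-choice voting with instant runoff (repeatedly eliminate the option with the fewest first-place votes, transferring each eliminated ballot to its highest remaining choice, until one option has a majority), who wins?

Round 1: Ana 2, Gus 2, Fay 1, Hira 0. Hira has the fewest and is eliminated.
Round 2: Ana 2, Gus 2, Fay 1. Fay has the fewest and is eliminated.
Round 3: Gus 3, Ana 2. Gus has a majority.

Gus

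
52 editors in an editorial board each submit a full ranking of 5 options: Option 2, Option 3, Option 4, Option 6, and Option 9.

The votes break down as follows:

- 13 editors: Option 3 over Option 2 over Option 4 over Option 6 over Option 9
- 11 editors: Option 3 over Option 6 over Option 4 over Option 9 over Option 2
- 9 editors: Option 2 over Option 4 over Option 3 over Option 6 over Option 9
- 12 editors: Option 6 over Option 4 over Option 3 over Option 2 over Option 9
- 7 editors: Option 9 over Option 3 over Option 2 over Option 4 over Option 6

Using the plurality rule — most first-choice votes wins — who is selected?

Option 3

First-place vote totals:
  Option 2: 9
  Option 3: 24
  Option 4: 0
  Option 6: 12
  Option 9: 7
Option 3 has the most first-place votes.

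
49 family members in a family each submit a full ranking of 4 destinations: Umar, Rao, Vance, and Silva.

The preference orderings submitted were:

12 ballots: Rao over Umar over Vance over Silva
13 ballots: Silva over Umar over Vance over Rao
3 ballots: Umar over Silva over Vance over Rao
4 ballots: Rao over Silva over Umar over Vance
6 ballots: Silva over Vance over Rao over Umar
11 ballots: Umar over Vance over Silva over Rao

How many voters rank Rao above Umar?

22

Ballots ranking Rao above Umar: 12+4+6 = 22.
Ballots ranking Umar above Rao: 13+3+11 = 27.
So 22 of 49 voters prefer Rao to Umar.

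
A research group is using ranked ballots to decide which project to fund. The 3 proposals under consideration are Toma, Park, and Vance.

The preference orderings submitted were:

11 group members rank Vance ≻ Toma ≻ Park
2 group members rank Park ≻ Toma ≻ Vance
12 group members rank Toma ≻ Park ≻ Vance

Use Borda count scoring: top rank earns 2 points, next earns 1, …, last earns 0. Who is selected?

Borda scores:
  Toma: 11·1 + 2·1 + 12·2 = 37
  Park: 11·0 + 2·2 + 12·1 = 16
  Vance: 11·2 + 2·0 + 12·0 = 22
Toma has the highest total.

Toma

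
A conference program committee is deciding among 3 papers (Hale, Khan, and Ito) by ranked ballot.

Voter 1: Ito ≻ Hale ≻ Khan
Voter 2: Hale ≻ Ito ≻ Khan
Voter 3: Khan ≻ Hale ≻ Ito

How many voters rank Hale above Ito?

Ballots ranking Hale above Ito: 2.
Ballots ranking Ito above Hale: 1.
So 2 of 3 voters prefer Hale to Ito.

2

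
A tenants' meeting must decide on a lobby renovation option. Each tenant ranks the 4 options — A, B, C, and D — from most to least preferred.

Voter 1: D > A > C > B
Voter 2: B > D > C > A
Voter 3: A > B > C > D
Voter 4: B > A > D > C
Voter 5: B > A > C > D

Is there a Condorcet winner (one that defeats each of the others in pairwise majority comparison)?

Head-to-head results (5 voters total):
A vs B: B wins 3–2.
A vs C: A wins 4–1.
A vs D: A wins 3–2.
B vs C: B wins 4–1.
B vs D: B wins 4–1.
C vs D: D wins 3–2.
B beats each rival — A (3–2), C (4–1), D (4–1) — so B is the Condorcet winner.

Yes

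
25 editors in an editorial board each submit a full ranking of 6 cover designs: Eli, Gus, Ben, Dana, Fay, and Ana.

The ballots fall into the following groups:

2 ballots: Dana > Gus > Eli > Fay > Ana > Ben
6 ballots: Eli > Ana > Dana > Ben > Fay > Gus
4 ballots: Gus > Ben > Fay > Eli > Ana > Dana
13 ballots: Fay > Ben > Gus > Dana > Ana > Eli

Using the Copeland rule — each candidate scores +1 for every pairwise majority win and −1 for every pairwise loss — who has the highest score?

Fay

Pairwise results:
  Eli vs Gus: Gus wins 19–6.
  Eli vs Ben: Ben wins 17–8.
  Eli vs Dana: Dana wins 15–10.
  Eli vs Fay: Fay wins 17–8.
  Eli vs Ana: Ana wins 13–12.
  Gus vs Ben: Ben wins 19–6.
  Gus vs Dana: Gus wins 17–8.
  Gus vs Fay: Fay wins 19–6.
  Gus vs Ana: Gus wins 19–6.
  Ben vs Dana: Ben wins 17–8.
  Ben vs Fay: Fay wins 15–10.
  Ben vs Ana: Ben wins 17–8.
  Dana vs Fay: Fay wins 17–8.
  Dana vs Ana: Dana wins 15–10.
  Fay vs Ana: Fay wins 19–6.
Copeland scores (wins − losses):
  Eli: 0 − 5 = -5
  Gus: 3 − 2 = 1
  Ben: 4 − 1 = 3
  Dana: 2 − 3 = -1
  Fay: 5 − 0 = 5
  Ana: 1 − 4 = -3
Fay has the best Copeland score.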